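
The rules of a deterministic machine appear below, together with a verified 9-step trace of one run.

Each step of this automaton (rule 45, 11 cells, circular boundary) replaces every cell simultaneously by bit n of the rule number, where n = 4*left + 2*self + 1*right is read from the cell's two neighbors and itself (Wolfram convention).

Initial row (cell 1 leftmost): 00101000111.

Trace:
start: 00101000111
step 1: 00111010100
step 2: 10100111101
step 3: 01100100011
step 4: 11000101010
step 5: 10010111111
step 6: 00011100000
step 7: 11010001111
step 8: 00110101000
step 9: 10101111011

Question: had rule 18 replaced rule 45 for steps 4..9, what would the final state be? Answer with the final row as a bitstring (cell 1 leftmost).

00100000010

(re-executing steps 4..9 under rule 18; state before step 4: 01100100011)
step 4: 00011010100
step 5: 00100000010
step 6: 01010000101
step 7: 00001001000
step 8: 00010110100
step 9: 00100000010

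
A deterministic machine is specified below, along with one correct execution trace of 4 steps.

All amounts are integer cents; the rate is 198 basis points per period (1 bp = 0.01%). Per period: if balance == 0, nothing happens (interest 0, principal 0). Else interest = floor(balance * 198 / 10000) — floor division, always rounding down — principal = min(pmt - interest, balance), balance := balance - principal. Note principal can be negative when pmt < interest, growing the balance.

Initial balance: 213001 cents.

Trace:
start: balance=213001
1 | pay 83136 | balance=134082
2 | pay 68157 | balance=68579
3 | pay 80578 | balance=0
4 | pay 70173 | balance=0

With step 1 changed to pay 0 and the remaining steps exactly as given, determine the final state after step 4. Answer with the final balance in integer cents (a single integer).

7147

(re-executing from step 1 with the substitution; state before step 1: balance=213001)
1 | pay 0 | balance=217218
2 | pay 68157 | balance=153361
3 | pay 80578 | balance=75819
4 | pay 70173 | balance=7147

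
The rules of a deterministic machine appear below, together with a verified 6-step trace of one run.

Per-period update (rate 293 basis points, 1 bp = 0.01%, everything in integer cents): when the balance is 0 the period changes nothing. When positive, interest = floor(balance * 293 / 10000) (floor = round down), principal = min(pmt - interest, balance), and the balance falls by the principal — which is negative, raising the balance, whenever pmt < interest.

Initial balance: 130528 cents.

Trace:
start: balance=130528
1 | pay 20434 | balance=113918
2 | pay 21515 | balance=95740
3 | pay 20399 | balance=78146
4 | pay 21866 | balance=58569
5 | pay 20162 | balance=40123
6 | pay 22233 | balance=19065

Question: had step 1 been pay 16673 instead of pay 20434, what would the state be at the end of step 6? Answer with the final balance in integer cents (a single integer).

23410

(re-executing from step 1 with the substitution; state before step 1: balance=130528)
1 | pay 16673 | balance=117679
2 | pay 21515 | balance=99611
3 | pay 20399 | balance=82130
4 | pay 21866 | balance=62670
5 | pay 20162 | balance=44344
6 | pay 22233 | balance=23410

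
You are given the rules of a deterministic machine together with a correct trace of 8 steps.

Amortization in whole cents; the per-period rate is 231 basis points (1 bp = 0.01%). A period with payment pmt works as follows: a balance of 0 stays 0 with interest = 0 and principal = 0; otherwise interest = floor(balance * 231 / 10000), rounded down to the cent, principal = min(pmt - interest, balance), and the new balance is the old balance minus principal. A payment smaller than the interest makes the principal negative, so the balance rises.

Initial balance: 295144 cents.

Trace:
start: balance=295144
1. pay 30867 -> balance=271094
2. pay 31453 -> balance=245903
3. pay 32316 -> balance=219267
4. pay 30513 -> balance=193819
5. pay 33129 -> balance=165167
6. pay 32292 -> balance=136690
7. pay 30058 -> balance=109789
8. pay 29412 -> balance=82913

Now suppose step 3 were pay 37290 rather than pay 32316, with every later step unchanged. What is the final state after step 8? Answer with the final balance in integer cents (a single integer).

(re-executing from step 3 with the substitution; state before step 3: balance=245903)
3. pay 37290 -> balance=214293
4. pay 30513 -> balance=188730
5. pay 33129 -> balance=159960
6. pay 32292 -> balance=131363
7. pay 30058 -> balance=104339
8. pay 29412 -> balance=77337

77337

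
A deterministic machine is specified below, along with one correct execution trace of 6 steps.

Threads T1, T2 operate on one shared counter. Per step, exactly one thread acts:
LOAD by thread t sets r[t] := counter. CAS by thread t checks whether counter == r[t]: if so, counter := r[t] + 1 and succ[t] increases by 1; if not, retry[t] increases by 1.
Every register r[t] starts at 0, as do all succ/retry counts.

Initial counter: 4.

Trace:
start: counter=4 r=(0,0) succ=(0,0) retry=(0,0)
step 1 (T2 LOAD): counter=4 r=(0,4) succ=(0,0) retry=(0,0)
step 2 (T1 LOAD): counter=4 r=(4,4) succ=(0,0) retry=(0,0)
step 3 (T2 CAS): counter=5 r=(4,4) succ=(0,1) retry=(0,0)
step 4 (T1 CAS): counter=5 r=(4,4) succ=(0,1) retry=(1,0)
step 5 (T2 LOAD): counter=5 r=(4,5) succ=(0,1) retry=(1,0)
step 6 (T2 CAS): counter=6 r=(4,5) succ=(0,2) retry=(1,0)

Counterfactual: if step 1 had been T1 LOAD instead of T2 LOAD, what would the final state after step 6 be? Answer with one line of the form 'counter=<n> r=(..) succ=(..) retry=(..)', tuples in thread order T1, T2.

(re-executing from step 1 with the substitution; state before step 1: counter=4 r=(0,0) succ=(0,0) retry=(0,0))
step 1 (T1 LOAD): counter=4 r=(4,0) succ=(0,0) retry=(0,0)
step 2 (T1 LOAD): counter=4 r=(4,0) succ=(0,0) retry=(0,0)
step 3 (T2 CAS): counter=4 r=(4,0) succ=(0,0) retry=(0,1)
step 4 (T1 CAS): counter=5 r=(4,0) succ=(1,0) retry=(0,1)
step 5 (T2 LOAD): counter=5 r=(4,5) succ=(1,0) retry=(0,1)
step 6 (T2 CAS): counter=6 r=(4,5) succ=(1,1) retry=(0,1)

counter=6 r=(4,5) succ=(1,1) retry=(0,1)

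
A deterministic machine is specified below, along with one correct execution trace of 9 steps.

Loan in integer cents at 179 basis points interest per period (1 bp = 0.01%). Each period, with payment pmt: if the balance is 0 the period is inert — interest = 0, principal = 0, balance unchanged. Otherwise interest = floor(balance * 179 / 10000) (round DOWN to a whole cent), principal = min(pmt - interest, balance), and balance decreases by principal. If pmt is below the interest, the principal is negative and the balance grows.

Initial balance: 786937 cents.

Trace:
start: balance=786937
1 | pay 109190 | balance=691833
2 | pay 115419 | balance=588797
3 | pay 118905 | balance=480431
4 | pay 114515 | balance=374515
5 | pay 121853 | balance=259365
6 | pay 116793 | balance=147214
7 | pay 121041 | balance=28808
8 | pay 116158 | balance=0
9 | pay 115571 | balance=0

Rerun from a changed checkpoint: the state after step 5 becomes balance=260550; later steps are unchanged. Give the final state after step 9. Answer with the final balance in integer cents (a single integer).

0

state after step 5 := balance=260550
6 | pay 116793 | balance=148420
7 | pay 121041 | balance=30035
8 | pay 116158 | balance=0
9 | pay 115571 | balance=0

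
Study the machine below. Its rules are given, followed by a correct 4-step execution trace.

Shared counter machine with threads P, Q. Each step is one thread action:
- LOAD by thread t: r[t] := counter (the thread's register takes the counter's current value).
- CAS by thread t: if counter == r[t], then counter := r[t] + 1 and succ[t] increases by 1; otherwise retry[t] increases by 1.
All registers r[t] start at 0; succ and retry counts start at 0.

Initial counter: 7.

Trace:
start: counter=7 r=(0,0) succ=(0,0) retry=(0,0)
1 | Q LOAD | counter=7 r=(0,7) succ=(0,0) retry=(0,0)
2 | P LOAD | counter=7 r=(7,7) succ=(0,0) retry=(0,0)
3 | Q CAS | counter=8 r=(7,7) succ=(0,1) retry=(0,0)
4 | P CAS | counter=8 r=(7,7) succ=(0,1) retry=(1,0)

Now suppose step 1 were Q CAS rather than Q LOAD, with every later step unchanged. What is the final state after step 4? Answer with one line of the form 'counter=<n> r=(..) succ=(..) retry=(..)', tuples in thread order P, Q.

(re-executing from step 1 with the substitution; state before step 1: counter=7 r=(0,0) succ=(0,0) retry=(0,0))
1 | Q CAS | counter=7 r=(0,0) succ=(0,0) retry=(0,1)
2 | P LOAD | counter=7 r=(7,0) succ=(0,0) retry=(0,1)
3 | Q CAS | counter=7 r=(7,0) succ=(0,0) retry=(0,2)
4 | P CAS | counter=8 r=(7,0) succ=(1,0) retry=(0,2)

counter=8 r=(7,0) succ=(1,0) retry=(0,2)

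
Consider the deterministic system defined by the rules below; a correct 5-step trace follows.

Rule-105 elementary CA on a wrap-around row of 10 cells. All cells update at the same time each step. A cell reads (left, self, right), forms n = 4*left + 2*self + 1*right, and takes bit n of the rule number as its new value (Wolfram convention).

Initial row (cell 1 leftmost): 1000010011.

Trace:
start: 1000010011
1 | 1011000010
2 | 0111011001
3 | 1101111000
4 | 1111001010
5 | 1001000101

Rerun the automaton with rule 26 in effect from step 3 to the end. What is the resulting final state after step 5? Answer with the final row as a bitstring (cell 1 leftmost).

(re-executing steps 3..5 under rule 26; state before step 3: 0111011001)
3 | 0100010110
4 | 1010100101
5 | 0000011001

0000011001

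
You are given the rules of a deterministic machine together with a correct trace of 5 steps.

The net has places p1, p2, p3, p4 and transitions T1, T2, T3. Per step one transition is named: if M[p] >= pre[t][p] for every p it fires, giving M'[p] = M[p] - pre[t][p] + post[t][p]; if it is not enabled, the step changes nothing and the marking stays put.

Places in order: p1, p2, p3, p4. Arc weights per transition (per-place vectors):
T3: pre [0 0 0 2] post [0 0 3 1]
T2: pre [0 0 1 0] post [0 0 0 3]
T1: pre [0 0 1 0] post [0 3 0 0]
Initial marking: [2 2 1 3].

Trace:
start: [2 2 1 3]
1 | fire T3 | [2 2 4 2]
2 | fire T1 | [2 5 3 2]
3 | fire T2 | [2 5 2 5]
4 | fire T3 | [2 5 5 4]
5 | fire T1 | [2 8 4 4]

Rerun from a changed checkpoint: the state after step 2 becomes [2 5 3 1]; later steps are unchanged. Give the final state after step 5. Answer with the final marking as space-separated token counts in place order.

2 8 4 3

state after step 2 := [2 5 3 1]
3 | fire T2 | [2 5 2 4]
4 | fire T3 | [2 5 5 3]
5 | fire T1 | [2 8 4 3]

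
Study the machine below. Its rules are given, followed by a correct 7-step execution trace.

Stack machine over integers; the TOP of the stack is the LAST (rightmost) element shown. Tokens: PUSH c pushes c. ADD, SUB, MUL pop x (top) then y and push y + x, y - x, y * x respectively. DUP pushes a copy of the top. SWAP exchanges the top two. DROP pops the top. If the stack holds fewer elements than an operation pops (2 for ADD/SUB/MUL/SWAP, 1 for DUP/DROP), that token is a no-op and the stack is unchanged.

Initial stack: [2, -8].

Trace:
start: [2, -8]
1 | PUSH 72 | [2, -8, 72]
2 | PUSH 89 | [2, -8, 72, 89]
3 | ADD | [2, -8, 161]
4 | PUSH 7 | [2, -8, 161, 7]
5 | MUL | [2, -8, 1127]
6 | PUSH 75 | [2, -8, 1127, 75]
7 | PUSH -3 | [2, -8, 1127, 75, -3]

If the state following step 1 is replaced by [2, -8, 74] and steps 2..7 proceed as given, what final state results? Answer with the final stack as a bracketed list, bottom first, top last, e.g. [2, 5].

state after step 1 := [2, -8, 74]
2 | PUSH 89 | [2, -8, 74, 89]
3 | ADD | [2, -8, 163]
4 | PUSH 7 | [2, -8, 163, 7]
5 | MUL | [2, -8, 1141]
6 | PUSH 75 | [2, -8, 1141, 75]
7 | PUSH -3 | [2, -8, 1141, 75, -3]

[2, -8, 1141, 75, -3]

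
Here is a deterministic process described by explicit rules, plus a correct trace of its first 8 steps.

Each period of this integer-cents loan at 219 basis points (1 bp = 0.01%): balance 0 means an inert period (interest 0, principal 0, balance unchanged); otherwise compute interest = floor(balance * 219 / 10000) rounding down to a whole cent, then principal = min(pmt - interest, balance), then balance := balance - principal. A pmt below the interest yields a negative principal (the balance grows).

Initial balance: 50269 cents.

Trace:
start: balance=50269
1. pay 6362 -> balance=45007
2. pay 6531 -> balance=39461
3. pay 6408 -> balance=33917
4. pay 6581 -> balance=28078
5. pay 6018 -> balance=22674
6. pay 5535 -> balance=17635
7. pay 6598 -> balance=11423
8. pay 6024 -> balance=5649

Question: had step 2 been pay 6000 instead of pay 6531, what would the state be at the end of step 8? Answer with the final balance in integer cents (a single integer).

6253

(re-executing from step 2 with the substitution; state before step 2: balance=45007)
2. pay 6000 -> balance=39992
3. pay 6408 -> balance=34459
4. pay 6581 -> balance=28632
5. pay 6018 -> balance=23241
6. pay 5535 -> balance=18214
7. pay 6598 -> balance=12014
8. pay 6024 -> balance=6253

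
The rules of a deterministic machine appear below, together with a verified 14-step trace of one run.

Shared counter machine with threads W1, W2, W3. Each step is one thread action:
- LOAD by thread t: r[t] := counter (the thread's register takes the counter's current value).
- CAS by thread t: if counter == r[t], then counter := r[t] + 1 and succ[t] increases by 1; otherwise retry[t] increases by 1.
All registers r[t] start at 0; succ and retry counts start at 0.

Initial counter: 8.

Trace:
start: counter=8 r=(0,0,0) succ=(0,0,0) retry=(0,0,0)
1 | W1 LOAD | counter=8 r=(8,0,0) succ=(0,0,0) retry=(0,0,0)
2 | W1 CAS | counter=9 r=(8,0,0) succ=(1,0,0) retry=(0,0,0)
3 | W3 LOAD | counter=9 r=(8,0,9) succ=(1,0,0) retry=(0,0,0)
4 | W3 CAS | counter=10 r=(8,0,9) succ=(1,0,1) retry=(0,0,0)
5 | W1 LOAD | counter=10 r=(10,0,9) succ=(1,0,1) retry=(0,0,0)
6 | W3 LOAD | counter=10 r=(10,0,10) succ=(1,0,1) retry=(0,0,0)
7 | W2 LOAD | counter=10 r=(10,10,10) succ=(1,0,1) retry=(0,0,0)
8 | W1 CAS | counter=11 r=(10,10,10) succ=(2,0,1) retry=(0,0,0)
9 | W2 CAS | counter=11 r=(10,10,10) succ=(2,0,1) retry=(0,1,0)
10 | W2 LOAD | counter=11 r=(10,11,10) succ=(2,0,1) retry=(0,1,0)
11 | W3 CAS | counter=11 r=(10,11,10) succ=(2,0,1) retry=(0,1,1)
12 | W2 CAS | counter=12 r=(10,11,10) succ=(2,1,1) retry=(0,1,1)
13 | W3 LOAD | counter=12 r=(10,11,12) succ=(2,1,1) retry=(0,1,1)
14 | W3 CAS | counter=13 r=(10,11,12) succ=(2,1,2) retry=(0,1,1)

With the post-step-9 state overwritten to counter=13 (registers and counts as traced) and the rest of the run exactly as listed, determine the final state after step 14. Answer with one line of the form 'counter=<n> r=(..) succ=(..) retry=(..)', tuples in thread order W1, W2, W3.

counter=15 r=(10,13,14) succ=(2,1,2) retry=(0,1,1)

state after step 9 := counter=13 r=(10,10,10) succ=(2,0,1) retry=(0,1,0)
10 | W2 LOAD | counter=13 r=(10,13,10) succ=(2,0,1) retry=(0,1,0)
11 | W3 CAS | counter=13 r=(10,13,10) succ=(2,0,1) retry=(0,1,1)
12 | W2 CAS | counter=14 r=(10,13,10) succ=(2,1,1) retry=(0,1,1)
13 | W3 LOAD | counter=14 r=(10,13,14) succ=(2,1,1) retry=(0,1,1)
14 | W3 CAS | counter=15 r=(10,13,14) succ=(2,1,2) retry=(0,1,1)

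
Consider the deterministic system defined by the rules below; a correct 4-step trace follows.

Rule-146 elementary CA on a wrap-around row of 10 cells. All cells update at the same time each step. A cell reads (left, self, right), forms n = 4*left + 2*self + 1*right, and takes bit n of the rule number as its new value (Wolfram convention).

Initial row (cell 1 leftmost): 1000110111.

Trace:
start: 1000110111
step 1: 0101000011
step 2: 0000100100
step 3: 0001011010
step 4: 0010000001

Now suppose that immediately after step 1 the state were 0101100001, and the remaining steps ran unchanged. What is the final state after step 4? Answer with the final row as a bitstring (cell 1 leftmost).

1001000000

state after step 1 := 0101100001
step 2: 0000010010
step 3: 0000101101
step 4: 1001000000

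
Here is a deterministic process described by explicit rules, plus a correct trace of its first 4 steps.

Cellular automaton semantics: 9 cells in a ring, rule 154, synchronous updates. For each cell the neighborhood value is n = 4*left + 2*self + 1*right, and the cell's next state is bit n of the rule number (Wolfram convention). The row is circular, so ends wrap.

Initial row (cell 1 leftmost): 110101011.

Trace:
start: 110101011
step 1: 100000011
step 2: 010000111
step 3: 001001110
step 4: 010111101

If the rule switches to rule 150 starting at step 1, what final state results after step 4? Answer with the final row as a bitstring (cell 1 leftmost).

001101100

(re-executing steps 1..4 under rule 150; state before step 1: 110101011)
step 1: 100101001
step 2: 011101110
step 3: 101000101
step 4: 001101100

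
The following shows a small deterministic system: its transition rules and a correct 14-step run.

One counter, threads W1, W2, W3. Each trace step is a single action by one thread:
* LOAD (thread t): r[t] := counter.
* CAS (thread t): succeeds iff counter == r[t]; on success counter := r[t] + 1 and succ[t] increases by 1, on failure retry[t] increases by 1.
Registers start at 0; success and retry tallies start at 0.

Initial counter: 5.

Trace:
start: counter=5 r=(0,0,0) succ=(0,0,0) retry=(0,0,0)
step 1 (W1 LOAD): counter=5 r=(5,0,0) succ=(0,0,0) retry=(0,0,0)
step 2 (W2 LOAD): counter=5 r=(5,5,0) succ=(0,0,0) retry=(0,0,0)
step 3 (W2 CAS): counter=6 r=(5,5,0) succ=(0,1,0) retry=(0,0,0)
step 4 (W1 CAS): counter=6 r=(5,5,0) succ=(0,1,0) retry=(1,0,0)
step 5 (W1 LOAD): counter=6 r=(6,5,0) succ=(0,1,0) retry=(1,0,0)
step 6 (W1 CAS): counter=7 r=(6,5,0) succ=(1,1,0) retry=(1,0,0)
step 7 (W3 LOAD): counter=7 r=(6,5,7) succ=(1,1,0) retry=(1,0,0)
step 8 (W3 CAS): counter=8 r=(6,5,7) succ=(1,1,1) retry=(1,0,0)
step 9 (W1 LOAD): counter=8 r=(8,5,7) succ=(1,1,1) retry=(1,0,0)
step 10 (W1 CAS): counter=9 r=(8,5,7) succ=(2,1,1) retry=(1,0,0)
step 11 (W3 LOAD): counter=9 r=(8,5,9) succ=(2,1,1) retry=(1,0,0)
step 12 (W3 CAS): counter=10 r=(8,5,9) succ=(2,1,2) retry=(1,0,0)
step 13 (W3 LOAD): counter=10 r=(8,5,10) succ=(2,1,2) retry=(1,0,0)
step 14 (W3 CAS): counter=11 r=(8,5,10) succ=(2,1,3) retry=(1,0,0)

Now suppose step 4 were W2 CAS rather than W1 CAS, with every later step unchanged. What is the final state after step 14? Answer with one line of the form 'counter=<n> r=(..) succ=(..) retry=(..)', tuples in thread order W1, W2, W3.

(re-executing from step 4 with the substitution; state before step 4: counter=6 r=(5,5,0) succ=(0,1,0) retry=(0,0,0))
step 4 (W2 CAS): counter=6 r=(5,5,0) succ=(0,1,0) retry=(0,1,0)
step 5 (W1 LOAD): counter=6 r=(6,5,0) succ=(0,1,0) retry=(0,1,0)
step 6 (W1 CAS): counter=7 r=(6,5,0) succ=(1,1,0) retry=(0,1,0)
step 7 (W3 LOAD): counter=7 r=(6,5,7) succ=(1,1,0) retry=(0,1,0)
step 8 (W3 CAS): counter=8 r=(6,5,7) succ=(1,1,1) retry=(0,1,0)
step 9 (W1 LOAD): counter=8 r=(8,5,7) succ=(1,1,1) retry=(0,1,0)
step 10 (W1 CAS): counter=9 r=(8,5,7) succ=(2,1,1) retry=(0,1,0)
step 11 (W3 LOAD): counter=9 r=(8,5,9) succ=(2,1,1) retry=(0,1,0)
step 12 (W3 CAS): counter=10 r=(8,5,9) succ=(2,1,2) retry=(0,1,0)
step 13 (W3 LOAD): counter=10 r=(8,5,10) succ=(2,1,2) retry=(0,1,0)
step 14 (W3 CAS): counter=11 r=(8,5,10) succ=(2,1,3) retry=(0,1,0)

counter=11 r=(8,5,10) succ=(2,1,3) retry=(0,1,0)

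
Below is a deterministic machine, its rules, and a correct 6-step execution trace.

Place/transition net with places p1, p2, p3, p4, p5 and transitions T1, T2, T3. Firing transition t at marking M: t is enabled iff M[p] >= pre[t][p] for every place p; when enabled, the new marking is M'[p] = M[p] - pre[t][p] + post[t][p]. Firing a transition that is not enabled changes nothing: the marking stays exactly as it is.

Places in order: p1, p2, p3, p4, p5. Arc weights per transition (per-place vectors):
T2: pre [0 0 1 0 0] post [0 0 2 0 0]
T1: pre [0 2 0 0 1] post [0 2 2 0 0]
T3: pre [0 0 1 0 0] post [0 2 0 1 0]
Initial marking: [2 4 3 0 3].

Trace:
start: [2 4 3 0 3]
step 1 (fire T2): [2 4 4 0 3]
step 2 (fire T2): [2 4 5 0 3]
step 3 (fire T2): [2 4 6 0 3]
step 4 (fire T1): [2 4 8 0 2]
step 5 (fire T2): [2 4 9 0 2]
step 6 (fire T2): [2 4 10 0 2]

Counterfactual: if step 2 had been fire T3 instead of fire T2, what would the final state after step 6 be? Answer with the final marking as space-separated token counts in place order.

(re-executing from step 2 with the substitution; state before step 2: [2 4 4 0 3])
step 2 (fire T3): [2 6 3 1 3]
step 3 (fire T2): [2 6 4 1 3]
step 4 (fire T1): [2 6 6 1 2]
step 5 (fire T2): [2 6 7 1 2]
step 6 (fire T2): [2 6 8 1 2]

2 6 8 1 2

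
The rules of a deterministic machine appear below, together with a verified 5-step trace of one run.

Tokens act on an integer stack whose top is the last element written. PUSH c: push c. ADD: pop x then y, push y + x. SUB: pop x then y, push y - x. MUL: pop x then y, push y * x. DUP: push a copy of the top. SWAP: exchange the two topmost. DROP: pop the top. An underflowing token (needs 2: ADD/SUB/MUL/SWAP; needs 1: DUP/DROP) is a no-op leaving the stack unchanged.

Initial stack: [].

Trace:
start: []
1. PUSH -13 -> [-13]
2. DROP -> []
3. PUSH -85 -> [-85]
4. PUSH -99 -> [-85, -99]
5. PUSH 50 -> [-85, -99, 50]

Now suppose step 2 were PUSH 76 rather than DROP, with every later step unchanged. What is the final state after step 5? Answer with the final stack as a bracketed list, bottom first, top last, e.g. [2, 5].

[-13, 76, -85, -99, 50]

(re-executing from step 2 with the substitution; state before step 2: [-13])
2. PUSH 76 -> [-13, 76]
3. PUSH -85 -> [-13, 76, -85]
4. PUSH -99 -> [-13, 76, -85, -99]
5. PUSH 50 -> [-13, 76, -85, -99, 50]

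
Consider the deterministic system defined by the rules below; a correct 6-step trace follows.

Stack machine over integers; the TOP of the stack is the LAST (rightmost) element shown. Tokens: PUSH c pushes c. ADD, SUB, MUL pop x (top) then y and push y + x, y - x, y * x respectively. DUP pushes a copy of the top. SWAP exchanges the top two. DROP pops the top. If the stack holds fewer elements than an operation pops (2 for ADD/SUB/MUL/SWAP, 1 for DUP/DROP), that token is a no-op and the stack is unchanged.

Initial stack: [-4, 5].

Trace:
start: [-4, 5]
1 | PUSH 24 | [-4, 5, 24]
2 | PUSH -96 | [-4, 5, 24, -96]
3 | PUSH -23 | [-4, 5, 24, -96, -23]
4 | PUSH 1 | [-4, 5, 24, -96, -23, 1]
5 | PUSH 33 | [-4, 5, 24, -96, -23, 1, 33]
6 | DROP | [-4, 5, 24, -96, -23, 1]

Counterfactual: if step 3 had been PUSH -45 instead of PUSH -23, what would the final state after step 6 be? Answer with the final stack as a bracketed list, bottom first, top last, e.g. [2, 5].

(re-executing from step 3 with the substitution; state before step 3: [-4, 5, 24, -96])
3 | PUSH -45 | [-4, 5, 24, -96, -45]
4 | PUSH 1 | [-4, 5, 24, -96, -45, 1]
5 | PUSH 33 | [-4, 5, 24, -96, -45, 1, 33]
6 | DROP | [-4, 5, 24, -96, -45, 1]

[-4, 5, 24, -96, -45, 1]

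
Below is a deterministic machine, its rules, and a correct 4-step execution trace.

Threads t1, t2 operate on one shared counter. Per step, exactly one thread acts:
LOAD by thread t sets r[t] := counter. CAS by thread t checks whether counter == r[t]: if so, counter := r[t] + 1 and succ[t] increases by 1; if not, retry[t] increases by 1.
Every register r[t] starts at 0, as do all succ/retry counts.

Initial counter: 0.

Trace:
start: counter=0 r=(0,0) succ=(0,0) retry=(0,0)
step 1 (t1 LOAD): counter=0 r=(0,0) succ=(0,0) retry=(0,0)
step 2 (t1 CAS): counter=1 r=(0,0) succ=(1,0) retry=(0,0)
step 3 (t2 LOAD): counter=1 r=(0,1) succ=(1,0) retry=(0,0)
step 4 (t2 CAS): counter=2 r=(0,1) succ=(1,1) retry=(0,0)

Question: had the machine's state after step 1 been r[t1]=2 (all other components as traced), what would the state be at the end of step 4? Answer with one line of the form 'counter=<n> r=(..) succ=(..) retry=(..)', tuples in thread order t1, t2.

state after step 1 := counter=0 r=(2,0) succ=(0,0) retry=(0,0)
step 2 (t1 CAS): counter=0 r=(2,0) succ=(0,0) retry=(1,0)
step 3 (t2 LOAD): counter=0 r=(2,0) succ=(0,0) retry=(1,0)
step 4 (t2 CAS): counter=1 r=(2,0) succ=(0,1) retry=(1,0)

counter=1 r=(2,0) succ=(0,1) retry=(1,0)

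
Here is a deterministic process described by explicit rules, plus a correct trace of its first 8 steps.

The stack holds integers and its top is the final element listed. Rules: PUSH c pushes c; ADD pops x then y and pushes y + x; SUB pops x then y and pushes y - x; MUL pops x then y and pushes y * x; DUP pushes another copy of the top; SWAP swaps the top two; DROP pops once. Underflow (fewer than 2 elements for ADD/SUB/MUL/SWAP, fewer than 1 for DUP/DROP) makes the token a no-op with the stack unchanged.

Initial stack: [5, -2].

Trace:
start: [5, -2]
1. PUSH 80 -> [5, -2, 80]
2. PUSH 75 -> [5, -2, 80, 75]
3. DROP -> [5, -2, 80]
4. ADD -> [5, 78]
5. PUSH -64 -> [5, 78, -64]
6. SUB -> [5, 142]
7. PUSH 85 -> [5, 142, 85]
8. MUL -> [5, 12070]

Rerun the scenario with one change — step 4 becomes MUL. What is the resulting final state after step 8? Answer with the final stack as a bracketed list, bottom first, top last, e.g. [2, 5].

[5, -8160]

(re-executing from step 4 with the substitution; state before step 4: [5, -2, 80])
4. MUL -> [5, -160]
5. PUSH -64 -> [5, -160, -64]
6. SUB -> [5, -96]
7. PUSH 85 -> [5, -96, 85]
8. MUL -> [5, -8160]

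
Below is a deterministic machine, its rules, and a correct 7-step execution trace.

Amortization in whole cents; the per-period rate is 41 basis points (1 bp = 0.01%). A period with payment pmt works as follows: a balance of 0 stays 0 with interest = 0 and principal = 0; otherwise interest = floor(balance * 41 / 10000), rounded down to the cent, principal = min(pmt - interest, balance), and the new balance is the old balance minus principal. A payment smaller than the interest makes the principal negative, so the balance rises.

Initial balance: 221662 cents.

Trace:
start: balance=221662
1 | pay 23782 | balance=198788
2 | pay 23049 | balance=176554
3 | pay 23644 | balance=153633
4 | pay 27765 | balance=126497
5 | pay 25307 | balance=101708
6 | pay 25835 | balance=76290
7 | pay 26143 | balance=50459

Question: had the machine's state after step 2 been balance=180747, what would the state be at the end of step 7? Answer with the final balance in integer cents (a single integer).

54740

state after step 2 := balance=180747
3 | pay 23644 | balance=157844
4 | pay 27765 | balance=130726
5 | pay 25307 | balance=105954
6 | pay 25835 | balance=80553
7 | pay 26143 | balance=54740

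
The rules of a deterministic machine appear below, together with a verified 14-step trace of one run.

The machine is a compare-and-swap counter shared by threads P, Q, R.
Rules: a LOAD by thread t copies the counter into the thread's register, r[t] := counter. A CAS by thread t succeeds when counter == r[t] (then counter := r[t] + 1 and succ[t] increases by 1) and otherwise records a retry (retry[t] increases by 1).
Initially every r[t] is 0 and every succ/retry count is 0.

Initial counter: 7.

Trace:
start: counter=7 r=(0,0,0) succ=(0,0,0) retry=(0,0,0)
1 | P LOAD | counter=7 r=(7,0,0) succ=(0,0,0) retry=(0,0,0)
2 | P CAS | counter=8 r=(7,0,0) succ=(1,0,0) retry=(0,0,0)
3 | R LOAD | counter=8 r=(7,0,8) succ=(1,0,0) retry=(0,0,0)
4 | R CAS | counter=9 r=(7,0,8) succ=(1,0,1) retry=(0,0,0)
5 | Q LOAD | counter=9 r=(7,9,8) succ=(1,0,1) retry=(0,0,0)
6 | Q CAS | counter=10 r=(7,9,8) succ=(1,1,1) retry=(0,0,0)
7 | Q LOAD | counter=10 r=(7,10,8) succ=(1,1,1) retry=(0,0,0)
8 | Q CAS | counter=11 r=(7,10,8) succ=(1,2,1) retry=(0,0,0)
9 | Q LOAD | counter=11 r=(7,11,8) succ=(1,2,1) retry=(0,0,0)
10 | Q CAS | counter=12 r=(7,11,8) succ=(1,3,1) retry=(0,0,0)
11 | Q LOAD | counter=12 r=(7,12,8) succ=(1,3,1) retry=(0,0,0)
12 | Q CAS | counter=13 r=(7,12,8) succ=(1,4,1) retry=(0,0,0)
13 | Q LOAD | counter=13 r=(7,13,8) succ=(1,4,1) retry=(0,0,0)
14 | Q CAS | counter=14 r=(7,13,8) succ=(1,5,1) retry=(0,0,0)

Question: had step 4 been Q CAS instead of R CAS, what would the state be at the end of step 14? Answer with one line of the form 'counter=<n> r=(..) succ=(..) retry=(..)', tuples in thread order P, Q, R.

(re-executing from step 4 with the substitution; state before step 4: counter=8 r=(7,0,8) succ=(1,0,0) retry=(0,0,0))
4 | Q CAS | counter=8 r=(7,0,8) succ=(1,0,0) retry=(0,1,0)
5 | Q LOAD | counter=8 r=(7,8,8) succ=(1,0,0) retry=(0,1,0)
6 | Q CAS | counter=9 r=(7,8,8) succ=(1,1,0) retry=(0,1,0)
7 | Q LOAD | counter=9 r=(7,9,8) succ=(1,1,0) retry=(0,1,0)
8 | Q CAS | counter=10 r=(7,9,8) succ=(1,2,0) retry=(0,1,0)
9 | Q LOAD | counter=10 r=(7,10,8) succ=(1,2,0) retry=(0,1,0)
10 | Q CAS | counter=11 r=(7,10,8) succ=(1,3,0) retry=(0,1,0)
11 | Q LOAD | counter=11 r=(7,11,8) succ=(1,3,0) retry=(0,1,0)
12 | Q CAS | counter=12 r=(7,11,8) succ=(1,4,0) retry=(0,1,0)
13 | Q LOAD | counter=12 r=(7,12,8) succ=(1,4,0) retry=(0,1,0)
14 | Q CAS | counter=13 r=(7,12,8) succ=(1,5,0) retry=(0,1,0)

counter=13 r=(7,12,8) succ=(1,5,0) retry=(0,1,0)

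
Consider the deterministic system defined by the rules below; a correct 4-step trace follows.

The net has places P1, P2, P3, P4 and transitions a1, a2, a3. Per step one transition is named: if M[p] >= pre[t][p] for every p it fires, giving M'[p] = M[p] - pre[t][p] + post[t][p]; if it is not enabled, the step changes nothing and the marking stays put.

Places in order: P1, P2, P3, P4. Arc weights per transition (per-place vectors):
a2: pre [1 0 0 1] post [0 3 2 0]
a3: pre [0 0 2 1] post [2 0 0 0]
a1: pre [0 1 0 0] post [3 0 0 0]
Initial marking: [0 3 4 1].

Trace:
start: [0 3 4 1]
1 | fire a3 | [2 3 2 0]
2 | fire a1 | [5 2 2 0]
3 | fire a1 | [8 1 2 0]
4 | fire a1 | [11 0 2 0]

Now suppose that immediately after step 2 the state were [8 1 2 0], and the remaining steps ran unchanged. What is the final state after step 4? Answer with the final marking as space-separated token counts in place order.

11 0 2 0

state after step 2 := [8 1 2 0]
3 | fire a1 | [11 0 2 0]
4 | fire a1 | [11 0 2 0]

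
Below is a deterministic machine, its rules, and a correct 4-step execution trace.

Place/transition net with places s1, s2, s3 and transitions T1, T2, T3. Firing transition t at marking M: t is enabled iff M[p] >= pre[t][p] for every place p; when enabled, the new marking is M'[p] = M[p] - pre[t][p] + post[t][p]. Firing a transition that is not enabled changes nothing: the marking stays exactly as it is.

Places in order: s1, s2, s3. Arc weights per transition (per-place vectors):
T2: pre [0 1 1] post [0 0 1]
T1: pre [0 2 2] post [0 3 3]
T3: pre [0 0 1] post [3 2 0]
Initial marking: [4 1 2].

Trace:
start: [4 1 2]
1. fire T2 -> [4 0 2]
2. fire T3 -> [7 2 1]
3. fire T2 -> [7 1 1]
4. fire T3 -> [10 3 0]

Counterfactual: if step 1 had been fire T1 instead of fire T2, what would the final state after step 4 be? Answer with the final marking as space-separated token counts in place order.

(re-executing from step 1 with the substitution; state before step 1: [4 1 2])
1. fire T1 -> [4 1 2]
2. fire T3 -> [7 3 1]
3. fire T2 -> [7 2 1]
4. fire T3 -> [10 4 0]

10 4 0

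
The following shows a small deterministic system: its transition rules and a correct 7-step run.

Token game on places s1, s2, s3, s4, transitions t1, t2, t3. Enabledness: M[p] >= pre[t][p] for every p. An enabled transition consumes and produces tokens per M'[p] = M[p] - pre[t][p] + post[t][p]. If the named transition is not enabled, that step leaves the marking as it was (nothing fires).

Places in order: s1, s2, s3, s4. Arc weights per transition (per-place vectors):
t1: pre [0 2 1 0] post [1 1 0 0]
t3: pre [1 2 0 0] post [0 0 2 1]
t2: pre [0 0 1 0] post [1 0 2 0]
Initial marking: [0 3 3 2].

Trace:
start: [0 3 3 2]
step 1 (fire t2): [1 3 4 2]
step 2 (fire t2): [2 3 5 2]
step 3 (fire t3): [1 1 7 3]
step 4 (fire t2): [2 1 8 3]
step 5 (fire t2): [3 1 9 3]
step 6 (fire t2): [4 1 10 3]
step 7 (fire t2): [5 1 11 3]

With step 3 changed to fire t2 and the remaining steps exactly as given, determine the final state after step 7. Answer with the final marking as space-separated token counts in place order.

7 3 10 2

(re-executing from step 3 with the substitution; state before step 3: [2 3 5 2])
step 3 (fire t2): [3 3 6 2]
step 4 (fire t2): [4 3 7 2]
step 5 (fire t2): [5 3 8 2]
step 6 (fire t2): [6 3 9 2]
step 7 (fire t2): [7 3 10 2]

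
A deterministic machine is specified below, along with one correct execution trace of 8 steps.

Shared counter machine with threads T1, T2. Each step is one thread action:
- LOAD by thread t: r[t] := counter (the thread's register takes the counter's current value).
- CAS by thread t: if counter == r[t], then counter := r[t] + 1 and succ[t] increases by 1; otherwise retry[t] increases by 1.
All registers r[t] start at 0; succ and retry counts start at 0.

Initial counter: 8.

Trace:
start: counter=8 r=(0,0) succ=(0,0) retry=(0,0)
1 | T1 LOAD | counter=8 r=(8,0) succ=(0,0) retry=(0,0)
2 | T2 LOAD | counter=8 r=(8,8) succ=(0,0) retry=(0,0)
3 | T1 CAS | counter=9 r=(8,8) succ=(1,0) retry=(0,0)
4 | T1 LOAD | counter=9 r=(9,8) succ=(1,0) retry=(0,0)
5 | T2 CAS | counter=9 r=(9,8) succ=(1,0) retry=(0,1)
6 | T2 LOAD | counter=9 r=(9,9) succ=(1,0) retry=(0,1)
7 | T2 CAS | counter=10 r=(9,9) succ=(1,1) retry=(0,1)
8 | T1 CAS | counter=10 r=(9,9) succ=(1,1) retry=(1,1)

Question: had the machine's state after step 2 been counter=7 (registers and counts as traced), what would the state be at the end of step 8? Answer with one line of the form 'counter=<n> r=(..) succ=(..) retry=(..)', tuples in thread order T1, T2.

counter=8 r=(7,7) succ=(0,1) retry=(2,1)

state after step 2 := counter=7 r=(8,8) succ=(0,0) retry=(0,0)
3 | T1 CAS | counter=7 r=(8,8) succ=(0,0) retry=(1,0)
4 | T1 LOAD | counter=7 r=(7,8) succ=(0,0) retry=(1,0)
5 | T2 CAS | counter=7 r=(7,8) succ=(0,0) retry=(1,1)
6 | T2 LOAD | counter=7 r=(7,7) succ=(0,0) retry=(1,1)
7 | T2 CAS | counter=8 r=(7,7) succ=(0,1) retry=(1,1)
8 | T1 CAS | counter=8 r=(7,7) succ=(0,1) retry=(2,1)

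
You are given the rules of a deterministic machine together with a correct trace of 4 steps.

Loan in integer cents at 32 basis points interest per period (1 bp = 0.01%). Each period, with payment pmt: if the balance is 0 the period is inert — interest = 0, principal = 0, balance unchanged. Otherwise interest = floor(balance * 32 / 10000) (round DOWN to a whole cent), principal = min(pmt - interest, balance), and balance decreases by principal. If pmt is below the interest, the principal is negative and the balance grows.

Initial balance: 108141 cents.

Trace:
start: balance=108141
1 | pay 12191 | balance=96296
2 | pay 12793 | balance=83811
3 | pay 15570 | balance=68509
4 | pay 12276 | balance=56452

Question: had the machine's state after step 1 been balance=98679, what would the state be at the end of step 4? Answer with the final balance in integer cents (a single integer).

58856

state after step 1 := balance=98679
2 | pay 12793 | balance=86201
3 | pay 15570 | balance=70906
4 | pay 12276 | balance=58856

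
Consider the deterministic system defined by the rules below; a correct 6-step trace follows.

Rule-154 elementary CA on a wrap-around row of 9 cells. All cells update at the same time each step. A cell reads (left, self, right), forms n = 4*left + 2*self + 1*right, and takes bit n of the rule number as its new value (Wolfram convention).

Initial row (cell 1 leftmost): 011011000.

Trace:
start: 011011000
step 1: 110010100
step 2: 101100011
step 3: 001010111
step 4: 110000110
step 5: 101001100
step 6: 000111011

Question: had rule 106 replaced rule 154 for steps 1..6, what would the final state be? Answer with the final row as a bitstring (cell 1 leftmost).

010011001

(re-executing steps 1..6 under rule 106; state before step 1: 011011000)
step 1: 111111000
step 2: 100001001
step 3: 100010011
step 4: 100100110
step 5: 001001111
step 6: 010011001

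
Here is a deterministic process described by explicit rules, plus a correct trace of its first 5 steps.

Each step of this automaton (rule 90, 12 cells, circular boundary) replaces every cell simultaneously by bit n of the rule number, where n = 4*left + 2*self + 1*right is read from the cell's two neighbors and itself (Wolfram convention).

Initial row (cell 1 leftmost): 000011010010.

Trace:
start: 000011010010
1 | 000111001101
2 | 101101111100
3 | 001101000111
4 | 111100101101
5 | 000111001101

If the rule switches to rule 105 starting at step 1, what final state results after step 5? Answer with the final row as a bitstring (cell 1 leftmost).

(re-executing steps 1..5 under rule 105; state before step 1: 000011010010)
1 | 111011100000
2 | 101110101110
3 | 011011011011
4 | 111111111111
5 | 000000000000

000000000000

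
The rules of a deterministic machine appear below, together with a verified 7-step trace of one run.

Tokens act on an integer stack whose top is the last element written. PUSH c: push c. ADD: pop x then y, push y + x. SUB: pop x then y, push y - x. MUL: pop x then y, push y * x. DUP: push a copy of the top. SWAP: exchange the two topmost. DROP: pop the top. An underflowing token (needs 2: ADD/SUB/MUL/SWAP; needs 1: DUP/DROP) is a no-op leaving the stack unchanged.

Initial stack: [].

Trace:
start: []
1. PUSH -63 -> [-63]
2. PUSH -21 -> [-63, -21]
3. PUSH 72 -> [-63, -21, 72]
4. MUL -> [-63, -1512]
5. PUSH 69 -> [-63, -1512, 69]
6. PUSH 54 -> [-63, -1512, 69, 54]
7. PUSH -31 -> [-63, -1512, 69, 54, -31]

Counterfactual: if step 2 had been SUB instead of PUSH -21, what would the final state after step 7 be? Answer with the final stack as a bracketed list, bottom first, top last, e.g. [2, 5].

(re-executing from step 2 with the substitution; state before step 2: [-63])
2. SUB -> [-63]
3. PUSH 72 -> [-63, 72]
4. MUL -> [-4536]
5. PUSH 69 -> [-4536, 69]
6. PUSH 54 -> [-4536, 69, 54]
7. PUSH -31 -> [-4536, 69, 54, -31]

[-4536, 69, 54, -31]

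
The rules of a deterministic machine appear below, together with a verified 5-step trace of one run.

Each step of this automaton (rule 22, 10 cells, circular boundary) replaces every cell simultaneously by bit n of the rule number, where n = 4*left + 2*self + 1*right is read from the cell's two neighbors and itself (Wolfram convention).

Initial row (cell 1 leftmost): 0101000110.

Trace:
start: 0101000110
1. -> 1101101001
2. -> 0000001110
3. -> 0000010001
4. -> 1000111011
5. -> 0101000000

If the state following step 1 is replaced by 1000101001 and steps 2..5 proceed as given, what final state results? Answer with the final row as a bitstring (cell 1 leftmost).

0111000111

state after step 1 := 1000101001
2. -> 0101101110
3. -> 1100000001
4. -> 0010000010
5. -> 0111000111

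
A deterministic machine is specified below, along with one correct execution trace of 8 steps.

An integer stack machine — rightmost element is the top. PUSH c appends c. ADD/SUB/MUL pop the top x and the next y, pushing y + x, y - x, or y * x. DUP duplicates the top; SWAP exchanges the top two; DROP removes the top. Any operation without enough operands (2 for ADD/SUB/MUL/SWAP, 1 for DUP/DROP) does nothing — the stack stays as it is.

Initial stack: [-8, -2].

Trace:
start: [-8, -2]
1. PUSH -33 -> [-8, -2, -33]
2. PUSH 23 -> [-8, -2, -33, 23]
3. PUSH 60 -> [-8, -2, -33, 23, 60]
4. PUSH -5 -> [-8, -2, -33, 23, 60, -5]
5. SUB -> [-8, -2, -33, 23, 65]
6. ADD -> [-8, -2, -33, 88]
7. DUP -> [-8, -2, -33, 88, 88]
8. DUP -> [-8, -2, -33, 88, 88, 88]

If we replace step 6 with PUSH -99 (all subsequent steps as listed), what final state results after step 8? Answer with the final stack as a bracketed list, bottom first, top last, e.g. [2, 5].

(re-executing from step 6 with the substitution; state before step 6: [-8, -2, -33, 23, 65])
6. PUSH -99 -> [-8, -2, -33, 23, 65, -99]
7. DUP -> [-8, -2, -33, 23, 65, -99, -99]
8. DUP -> [-8, -2, -33, 23, 65, -99, -99, -99]

[-8, -2, -33, 23, 65, -99, -99, -99]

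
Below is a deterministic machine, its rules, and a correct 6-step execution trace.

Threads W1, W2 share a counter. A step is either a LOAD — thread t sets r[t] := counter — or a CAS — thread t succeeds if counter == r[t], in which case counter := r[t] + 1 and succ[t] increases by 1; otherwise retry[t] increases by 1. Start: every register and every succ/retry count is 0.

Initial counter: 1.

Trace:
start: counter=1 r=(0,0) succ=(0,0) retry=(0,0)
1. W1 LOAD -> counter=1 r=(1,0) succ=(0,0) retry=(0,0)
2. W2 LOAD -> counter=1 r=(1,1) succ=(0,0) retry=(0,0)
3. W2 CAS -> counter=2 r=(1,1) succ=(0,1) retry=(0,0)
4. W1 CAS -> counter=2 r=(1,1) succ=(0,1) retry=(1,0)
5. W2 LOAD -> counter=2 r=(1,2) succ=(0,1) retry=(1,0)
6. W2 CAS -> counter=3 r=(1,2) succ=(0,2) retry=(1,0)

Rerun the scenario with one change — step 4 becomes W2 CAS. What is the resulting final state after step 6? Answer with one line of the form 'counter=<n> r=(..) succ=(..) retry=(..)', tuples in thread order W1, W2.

(re-executing from step 4 with the substitution; state before step 4: counter=2 r=(1,1) succ=(0,1) retry=(0,0))
4. W2 CAS -> counter=2 r=(1,1) succ=(0,1) retry=(0,1)
5. W2 LOAD -> counter=2 r=(1,2) succ=(0,1) retry=(0,1)
6. W2 CAS -> counter=3 r=(1,2) succ=(0,2) retry=(0,1)

counter=3 r=(1,2) succ=(0,2) retry=(0,1)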